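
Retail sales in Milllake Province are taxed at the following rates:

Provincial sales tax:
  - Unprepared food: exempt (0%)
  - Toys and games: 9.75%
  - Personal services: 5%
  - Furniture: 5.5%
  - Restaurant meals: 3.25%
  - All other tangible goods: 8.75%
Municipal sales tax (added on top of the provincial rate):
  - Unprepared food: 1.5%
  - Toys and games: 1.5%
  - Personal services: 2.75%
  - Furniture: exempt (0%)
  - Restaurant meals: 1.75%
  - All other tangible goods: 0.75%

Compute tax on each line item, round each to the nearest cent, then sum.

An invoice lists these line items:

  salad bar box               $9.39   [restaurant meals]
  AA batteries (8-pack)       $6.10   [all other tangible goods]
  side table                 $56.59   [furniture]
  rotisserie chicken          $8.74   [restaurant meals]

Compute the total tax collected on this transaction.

$4.60

Salad bar box $9.39: restaurant meals → 3.25% + 1.75% municipal = 5% → $0.47
AA batteries (8-pack) $6.10: all other tangible goods → 8.75% + 0.75% municipal = 9.5% → $0.58
Side table $56.59: furniture → 5.5% + 0% municipal = 5.5% → $3.11
Rotisserie chicken $8.74: restaurant meals → 3.25% + 1.75% municipal = 5% → $0.44
Total tax = $0.47 + $0.58 + $3.11 + $0.44 = $4.60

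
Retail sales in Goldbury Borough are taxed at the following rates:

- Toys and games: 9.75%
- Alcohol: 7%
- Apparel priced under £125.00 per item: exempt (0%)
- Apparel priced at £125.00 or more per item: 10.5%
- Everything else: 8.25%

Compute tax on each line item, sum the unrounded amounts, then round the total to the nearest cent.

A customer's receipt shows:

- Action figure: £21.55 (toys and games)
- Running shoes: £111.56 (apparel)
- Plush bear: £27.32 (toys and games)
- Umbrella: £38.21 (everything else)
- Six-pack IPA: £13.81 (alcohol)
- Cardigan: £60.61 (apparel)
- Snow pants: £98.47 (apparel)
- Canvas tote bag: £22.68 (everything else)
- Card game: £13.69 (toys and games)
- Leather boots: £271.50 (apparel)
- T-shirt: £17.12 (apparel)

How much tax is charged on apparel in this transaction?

Running shoes £111.56: apparel, under £125.00 → 0% → £0.00
Cardigan £60.61: apparel, under £125.00 → 0% → £0.00
Snow pants £98.47: apparel, under £125.00 → 0% → £0.00
Leather boots £271.50: apparel, £125.00 or more → 10.5% → £28.5075
T-shirt £17.12: apparel, under £125.00 → 0% → £0.00
Tax on apparel: unrounded sum = £28.5075 → £28.51

£28.51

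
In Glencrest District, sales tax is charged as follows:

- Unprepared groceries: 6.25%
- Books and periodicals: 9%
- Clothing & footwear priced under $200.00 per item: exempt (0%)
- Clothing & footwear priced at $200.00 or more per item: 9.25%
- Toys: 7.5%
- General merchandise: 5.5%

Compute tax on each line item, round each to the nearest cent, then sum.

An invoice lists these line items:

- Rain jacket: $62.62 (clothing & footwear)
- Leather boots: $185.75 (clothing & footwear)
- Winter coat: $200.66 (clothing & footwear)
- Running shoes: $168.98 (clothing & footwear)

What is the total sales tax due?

$18.56

Rain jacket $62.62: clothing & footwear, under $200.00 → 0% → $0.00
Leather boots $185.75: clothing & footwear, under $200.00 → 0% → $0.00
Winter coat $200.66: clothing & footwear, $200.00 or more → 9.25% → $18.56
Running shoes $168.98: clothing & footwear, under $200.00 → 0% → $0.00
Total tax = $18.56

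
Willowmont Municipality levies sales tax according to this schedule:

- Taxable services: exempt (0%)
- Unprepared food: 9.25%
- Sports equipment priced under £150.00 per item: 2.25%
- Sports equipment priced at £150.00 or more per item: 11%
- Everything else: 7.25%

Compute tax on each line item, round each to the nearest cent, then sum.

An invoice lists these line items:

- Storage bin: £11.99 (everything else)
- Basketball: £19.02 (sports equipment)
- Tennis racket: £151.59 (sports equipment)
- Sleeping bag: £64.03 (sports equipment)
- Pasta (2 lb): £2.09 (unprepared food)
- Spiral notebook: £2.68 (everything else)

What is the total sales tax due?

Storage bin £11.99: everything else → 7.25% → £0.87
Basketball £19.02: sports equipment, under £150.00 → 2.25% → £0.43
Tennis racket £151.59: sports equipment, £150.00 or more → 11% → £16.67
Sleeping bag £64.03: sports equipment, under £150.00 → 2.25% → £1.44
Pasta (2 lb) £2.09: unprepared food → 9.25% → £0.19
Spiral notebook £2.68: everything else → 7.25% → £0.19
Total tax = £0.87 + £0.43 + £16.67 + £1.44 + £0.19 + £0.19 = £19.79

£19.79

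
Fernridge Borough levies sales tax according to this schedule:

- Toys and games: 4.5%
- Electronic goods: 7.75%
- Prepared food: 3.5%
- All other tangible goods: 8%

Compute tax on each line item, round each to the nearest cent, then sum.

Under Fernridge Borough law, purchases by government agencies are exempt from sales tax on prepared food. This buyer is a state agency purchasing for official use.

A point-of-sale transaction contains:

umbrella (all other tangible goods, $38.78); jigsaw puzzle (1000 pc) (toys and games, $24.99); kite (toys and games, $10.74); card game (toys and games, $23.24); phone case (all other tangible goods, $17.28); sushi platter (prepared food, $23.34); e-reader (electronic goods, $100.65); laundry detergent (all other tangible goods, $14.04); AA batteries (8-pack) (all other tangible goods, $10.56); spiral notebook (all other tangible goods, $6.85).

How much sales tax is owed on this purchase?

Umbrella $38.78: all other tangible goods → 8% → $3.10
Jigsaw puzzle (1000 pc) $24.99: toys and games → 4.5% → $1.12
Kite $10.74: toys and games → 4.5% → $0.48
Card game $23.24: toys and games → 4.5% → $1.05
Phone case $17.28: all other tangible goods → 8% → $1.38
Sushi platter $23.34: prepared food, buyer-exempt → 0% → $0.00
E-reader $100.65: electronic goods → 7.75% → $7.80
Laundry detergent $14.04: all other tangible goods → 8% → $1.12
AA batteries (8-pack) $10.56: all other tangible goods → 8% → $0.84
Spiral notebook $6.85: all other tangible goods → 8% → $0.55
Total tax = $3.10 + $1.12 + $0.48 + $1.05 + $1.38 + $7.80 + $1.12 + $0.84 + $0.55 = $17.44

$17.44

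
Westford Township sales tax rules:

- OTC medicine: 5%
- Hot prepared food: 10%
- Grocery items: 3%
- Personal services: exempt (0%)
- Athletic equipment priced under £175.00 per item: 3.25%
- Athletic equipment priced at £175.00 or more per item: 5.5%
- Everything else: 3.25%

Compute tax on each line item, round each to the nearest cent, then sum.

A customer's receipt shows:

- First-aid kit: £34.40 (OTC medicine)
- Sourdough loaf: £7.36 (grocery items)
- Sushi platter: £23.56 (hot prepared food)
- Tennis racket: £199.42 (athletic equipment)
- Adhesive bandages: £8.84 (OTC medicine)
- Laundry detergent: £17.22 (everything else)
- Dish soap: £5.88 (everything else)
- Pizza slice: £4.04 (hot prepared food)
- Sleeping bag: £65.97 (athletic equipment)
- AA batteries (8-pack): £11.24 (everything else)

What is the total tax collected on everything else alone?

£1.12

Laundry detergent £17.22: everything else → 3.25% → £0.56
Dish soap £5.88: everything else → 3.25% → £0.19
AA batteries (8-pack) £11.24: everything else → 3.25% → £0.37
Tax on everything else = £0.56 + £0.19 + £0.37 = £1.12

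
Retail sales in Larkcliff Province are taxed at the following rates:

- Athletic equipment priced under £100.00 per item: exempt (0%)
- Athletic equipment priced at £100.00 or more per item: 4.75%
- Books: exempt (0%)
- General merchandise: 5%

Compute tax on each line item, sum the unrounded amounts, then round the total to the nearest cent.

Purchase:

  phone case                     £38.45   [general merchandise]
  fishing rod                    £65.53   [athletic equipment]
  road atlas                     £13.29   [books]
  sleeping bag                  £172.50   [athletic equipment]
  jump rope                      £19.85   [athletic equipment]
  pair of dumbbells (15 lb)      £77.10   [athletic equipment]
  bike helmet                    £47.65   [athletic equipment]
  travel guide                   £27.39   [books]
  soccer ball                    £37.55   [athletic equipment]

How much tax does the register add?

£10.12

Phone case £38.45: general merchandise → 5% → £1.9225
Fishing rod £65.53: athletic equipment, under £100.00 → 0% → £0.00
Road atlas £13.29: books → 0% → £0.00
Sleeping bag £172.50: athletic equipment, £100.00 or more → 4.75% → £8.19375
Jump rope £19.85: athletic equipment, under £100.00 → 0% → £0.00
Pair of dumbbells (15 lb) £77.10: athletic equipment, under £100.00 → 0% → £0.00
Bike helmet £47.65: athletic equipment, under £100.00 → 0% → £0.00
Travel guide £27.39: books → 0% → £0.00
Soccer ball £37.55: athletic equipment, under £100.00 → 0% → £0.00
Unrounded tax sum = £10.11625 → £10.12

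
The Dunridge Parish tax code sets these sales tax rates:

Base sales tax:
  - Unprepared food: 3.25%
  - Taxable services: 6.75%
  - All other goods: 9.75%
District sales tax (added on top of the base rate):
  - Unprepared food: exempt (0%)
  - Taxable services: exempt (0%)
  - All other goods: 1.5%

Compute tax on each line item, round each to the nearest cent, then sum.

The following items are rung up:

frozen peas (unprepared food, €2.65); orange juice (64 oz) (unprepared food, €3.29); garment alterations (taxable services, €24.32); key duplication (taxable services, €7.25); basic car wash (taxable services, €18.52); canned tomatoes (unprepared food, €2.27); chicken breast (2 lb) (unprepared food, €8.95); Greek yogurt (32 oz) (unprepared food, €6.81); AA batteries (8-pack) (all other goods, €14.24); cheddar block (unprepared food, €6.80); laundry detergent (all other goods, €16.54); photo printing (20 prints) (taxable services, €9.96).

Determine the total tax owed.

€8.51

Frozen peas €2.65: unprepared food → 3.25% + 0% district = 3.25% → €0.09
Orange juice (64 oz) €3.29: unprepared food → 3.25% + 0% district = 3.25% → €0.11
Garment alterations €24.32: taxable services → 6.75% + 0% district = 6.75% → €1.64
Key duplication €7.25: taxable services → 6.75% + 0% district = 6.75% → €0.49
Basic car wash €18.52: taxable services → 6.75% + 0% district = 6.75% → €1.25
Canned tomatoes €2.27: unprepared food → 3.25% + 0% district = 3.25% → €0.07
Chicken breast (2 lb) €8.95: unprepared food → 3.25% + 0% district = 3.25% → €0.29
Greek yogurt (32 oz) €6.81: unprepared food → 3.25% + 0% district = 3.25% → €0.22
AA batteries (8-pack) €14.24: all other goods → 9.75% + 1.5% district = 11.25% → €1.60
Cheddar block €6.80: unprepared food → 3.25% + 0% district = 3.25% → €0.22
Laundry detergent €16.54: all other goods → 9.75% + 1.5% district = 11.25% → €1.86
Photo printing (20 prints) €9.96: taxable services → 6.75% + 0% district = 6.75% → €0.67
Total tax = €0.09 + €0.11 + €1.64 + €0.49 + €1.25 + €0.07 + €0.29 + €0.22 + €1.60 + €0.22 + €1.86 + €0.67 = €8.51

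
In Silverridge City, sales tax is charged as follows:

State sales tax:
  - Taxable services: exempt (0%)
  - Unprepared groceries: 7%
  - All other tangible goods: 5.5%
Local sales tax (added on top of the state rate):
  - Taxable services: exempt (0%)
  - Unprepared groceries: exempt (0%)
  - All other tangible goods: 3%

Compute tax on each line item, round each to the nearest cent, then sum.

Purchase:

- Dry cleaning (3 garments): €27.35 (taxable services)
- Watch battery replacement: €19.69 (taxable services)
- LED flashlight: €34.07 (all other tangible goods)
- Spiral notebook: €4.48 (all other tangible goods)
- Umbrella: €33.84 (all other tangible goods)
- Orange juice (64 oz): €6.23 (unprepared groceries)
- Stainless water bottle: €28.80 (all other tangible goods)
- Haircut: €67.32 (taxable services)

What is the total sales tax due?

€9.05

Dry cleaning (3 garments) €27.35: taxable services → 0% + 0% local = 0% → €0.00
Watch battery replacement €19.69: taxable services → 0% + 0% local = 0% → €0.00
LED flashlight €34.07: all other tangible goods → 5.5% + 3% local = 8.5% → €2.90
Spiral notebook €4.48: all other tangible goods → 5.5% + 3% local = 8.5% → €0.38
Umbrella €33.84: all other tangible goods → 5.5% + 3% local = 8.5% → €2.88
Orange juice (64 oz) €6.23: unprepared groceries → 7% + 0% local = 7% → €0.44
Stainless water bottle €28.80: all other tangible goods → 5.5% + 3% local = 8.5% → €2.45
Haircut €67.32: taxable services → 0% + 0% local = 0% → €0.00
Total tax = €2.90 + €0.38 + €2.88 + €0.44 + €2.45 = €9.05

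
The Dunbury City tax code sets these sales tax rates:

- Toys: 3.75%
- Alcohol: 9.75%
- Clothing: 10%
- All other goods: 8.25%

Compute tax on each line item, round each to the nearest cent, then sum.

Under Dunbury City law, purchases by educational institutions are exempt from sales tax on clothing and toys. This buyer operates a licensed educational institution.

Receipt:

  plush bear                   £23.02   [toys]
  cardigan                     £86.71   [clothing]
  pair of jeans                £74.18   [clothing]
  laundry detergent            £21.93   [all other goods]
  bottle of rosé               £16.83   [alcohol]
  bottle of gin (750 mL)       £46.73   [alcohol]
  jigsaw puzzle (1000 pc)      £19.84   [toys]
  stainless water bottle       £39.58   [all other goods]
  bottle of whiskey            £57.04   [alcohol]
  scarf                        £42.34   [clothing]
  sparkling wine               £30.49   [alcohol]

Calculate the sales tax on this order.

£19.81

Plush bear £23.02: toys, buyer-exempt → 0% → £0.00
Cardigan £86.71: clothing, buyer-exempt → 0% → £0.00
Pair of jeans £74.18: clothing, buyer-exempt → 0% → £0.00
Laundry detergent £21.93: all other goods → 8.25% → £1.81
Bottle of rosé £16.83: alcohol → 9.75% → £1.64
Bottle of gin (750 mL) £46.73: alcohol → 9.75% → £4.56
Jigsaw puzzle (1000 pc) £19.84: toys, buyer-exempt → 0% → £0.00
Stainless water bottle £39.58: all other goods → 8.25% → £3.27
Bottle of whiskey £57.04: alcohol → 9.75% → £5.56
Scarf £42.34: clothing, buyer-exempt → 0% → £0.00
Sparkling wine £30.49: alcohol → 9.75% → £2.97
Total tax = £1.81 + £1.64 + £4.56 + £3.27 + £5.56 + £2.97 = £19.81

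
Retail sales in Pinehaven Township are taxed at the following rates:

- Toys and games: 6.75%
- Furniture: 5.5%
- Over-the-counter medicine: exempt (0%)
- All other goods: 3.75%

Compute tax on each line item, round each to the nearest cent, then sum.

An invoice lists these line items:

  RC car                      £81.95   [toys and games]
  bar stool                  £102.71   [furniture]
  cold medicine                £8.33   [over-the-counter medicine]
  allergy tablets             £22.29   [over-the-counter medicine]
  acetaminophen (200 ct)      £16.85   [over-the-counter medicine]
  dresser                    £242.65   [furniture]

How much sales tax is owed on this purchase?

£24.53

RC car £81.95: toys and games → 6.75% → £5.53
Bar stool £102.71: furniture → 5.5% → £5.65
Cold medicine £8.33: over-the-counter medicine → 0% → £0.00
Allergy tablets £22.29: over-the-counter medicine → 0% → £0.00
Acetaminophen (200 ct) £16.85: over-the-counter medicine → 0% → £0.00
Dresser £242.65: furniture → 5.5% → £13.35
Total tax = £5.53 + £5.65 + £13.35 = £24.53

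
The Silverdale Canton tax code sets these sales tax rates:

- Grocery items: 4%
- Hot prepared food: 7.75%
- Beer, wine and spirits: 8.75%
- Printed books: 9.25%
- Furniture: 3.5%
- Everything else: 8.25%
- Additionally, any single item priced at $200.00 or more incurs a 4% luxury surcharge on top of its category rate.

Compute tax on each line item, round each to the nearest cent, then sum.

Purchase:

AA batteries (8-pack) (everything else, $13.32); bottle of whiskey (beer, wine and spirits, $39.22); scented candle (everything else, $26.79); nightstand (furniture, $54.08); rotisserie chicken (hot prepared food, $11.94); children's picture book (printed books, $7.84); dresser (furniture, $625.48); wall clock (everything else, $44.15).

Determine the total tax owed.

AA batteries (8-pack) $13.32: everything else → 8.25% → $1.10
Bottle of whiskey $39.22: beer, wine and spirits → 8.75% → $3.43
Scented candle $26.79: everything else → 8.25% → $2.21
Nightstand $54.08: furniture → 3.5% → $1.89
Rotisserie chicken $11.94: hot prepared food → 7.75% → $0.93
Children's picture book $7.84: printed books → 9.25% → $0.73
Dresser $625.48: furniture → 3.5% + 4% surcharge = 7.5% → $46.91
Wall clock $44.15: everything else → 8.25% → $3.64
Total tax = $1.10 + $3.43 + $2.21 + $1.89 + $0.93 + $0.73 + $46.91 + $3.64 = $60.84

$60.84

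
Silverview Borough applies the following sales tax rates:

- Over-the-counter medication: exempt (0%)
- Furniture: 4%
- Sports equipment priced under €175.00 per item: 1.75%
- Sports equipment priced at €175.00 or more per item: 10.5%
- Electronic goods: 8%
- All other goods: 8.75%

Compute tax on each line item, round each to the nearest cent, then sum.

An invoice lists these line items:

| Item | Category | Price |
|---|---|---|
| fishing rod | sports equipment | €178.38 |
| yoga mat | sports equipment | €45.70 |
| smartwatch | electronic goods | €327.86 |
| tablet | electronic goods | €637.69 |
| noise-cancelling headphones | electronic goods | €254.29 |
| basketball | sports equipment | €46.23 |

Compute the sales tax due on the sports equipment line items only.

Fishing rod €178.38: sports equipment, €175.00 or more → 10.5% → €18.73
Yoga mat €45.70: sports equipment, under €175.00 → 1.75% → €0.80
Basketball €46.23: sports equipment, under €175.00 → 1.75% → €0.81
Tax on sports equipment = €18.73 + €0.80 + €0.81 = €20.34

€20.34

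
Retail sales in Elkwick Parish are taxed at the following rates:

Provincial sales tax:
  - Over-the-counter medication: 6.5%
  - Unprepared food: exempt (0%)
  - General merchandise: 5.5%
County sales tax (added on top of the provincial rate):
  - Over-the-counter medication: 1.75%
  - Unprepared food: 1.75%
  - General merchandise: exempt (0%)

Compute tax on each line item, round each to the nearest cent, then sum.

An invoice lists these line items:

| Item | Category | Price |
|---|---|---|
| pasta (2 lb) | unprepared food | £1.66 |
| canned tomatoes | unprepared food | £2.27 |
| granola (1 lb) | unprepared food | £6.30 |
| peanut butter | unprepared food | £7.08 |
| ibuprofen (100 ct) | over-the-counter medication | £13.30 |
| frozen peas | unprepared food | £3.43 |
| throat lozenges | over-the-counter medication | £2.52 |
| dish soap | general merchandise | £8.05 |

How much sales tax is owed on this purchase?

£2.11

Pasta (2 lb) £1.66: unprepared food → 0% + 1.75% county = 1.75% → £0.03
Canned tomatoes £2.27: unprepared food → 0% + 1.75% county = 1.75% → £0.04
Granola (1 lb) £6.30: unprepared food → 0% + 1.75% county = 1.75% → £0.11
Peanut butter £7.08: unprepared food → 0% + 1.75% county = 1.75% → £0.12
Ibuprofen (100 ct) £13.30: over-the-counter medication → 6.5% + 1.75% county = 8.25% → £1.10
Frozen peas £3.43: unprepared food → 0% + 1.75% county = 1.75% → £0.06
Throat lozenges £2.52: over-the-counter medication → 6.5% + 1.75% county = 8.25% → £0.21
Dish soap £8.05: general merchandise → 5.5% + 0% county = 5.5% → £0.44
Total tax = £0.03 + £0.04 + £0.11 + £0.12 + £1.10 + £0.06 + £0.21 + £0.44 = £2.11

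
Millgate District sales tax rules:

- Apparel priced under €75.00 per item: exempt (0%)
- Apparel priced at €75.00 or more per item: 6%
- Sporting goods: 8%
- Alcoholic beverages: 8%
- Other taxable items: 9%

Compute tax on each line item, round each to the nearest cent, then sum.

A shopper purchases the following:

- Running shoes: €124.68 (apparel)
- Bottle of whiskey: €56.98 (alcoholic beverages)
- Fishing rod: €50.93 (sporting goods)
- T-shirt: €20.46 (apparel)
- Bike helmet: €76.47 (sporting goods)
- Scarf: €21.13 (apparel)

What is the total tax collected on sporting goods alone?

€10.19

Fishing rod €50.93: sporting goods → 8% → €4.07
Bike helmet €76.47: sporting goods → 8% → €6.12
Tax on sporting goods = €4.07 + €6.12 = €10.19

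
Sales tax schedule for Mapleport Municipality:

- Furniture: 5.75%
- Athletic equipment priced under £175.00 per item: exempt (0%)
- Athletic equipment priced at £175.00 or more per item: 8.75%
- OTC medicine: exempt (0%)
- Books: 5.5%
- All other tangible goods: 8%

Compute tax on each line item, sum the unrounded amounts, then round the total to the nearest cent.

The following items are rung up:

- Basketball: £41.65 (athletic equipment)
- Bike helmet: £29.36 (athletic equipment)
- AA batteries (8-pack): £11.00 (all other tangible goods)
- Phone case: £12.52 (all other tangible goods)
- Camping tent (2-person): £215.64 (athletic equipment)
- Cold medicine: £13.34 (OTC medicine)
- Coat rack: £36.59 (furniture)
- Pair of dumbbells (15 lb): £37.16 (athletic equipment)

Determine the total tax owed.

£22.85

Basketball £41.65: athletic equipment, under £175.00 → 0% → £0.00
Bike helmet £29.36: athletic equipment, under £175.00 → 0% → £0.00
AA batteries (8-pack) £11.00: all other tangible goods → 8% → £0.88
Phone case £12.52: all other tangible goods → 8% → £1.0016
Camping tent (2-person) £215.64: athletic equipment, £175.00 or more → 8.75% → £18.8685
Cold medicine £13.34: OTC medicine → 0% → £0.00
Coat rack £36.59: furniture → 5.75% → £2.103925
Pair of dumbbells (15 lb) £37.16: athletic equipment, under £175.00 → 0% → £0.00
Unrounded tax sum = £22.854025 → £22.85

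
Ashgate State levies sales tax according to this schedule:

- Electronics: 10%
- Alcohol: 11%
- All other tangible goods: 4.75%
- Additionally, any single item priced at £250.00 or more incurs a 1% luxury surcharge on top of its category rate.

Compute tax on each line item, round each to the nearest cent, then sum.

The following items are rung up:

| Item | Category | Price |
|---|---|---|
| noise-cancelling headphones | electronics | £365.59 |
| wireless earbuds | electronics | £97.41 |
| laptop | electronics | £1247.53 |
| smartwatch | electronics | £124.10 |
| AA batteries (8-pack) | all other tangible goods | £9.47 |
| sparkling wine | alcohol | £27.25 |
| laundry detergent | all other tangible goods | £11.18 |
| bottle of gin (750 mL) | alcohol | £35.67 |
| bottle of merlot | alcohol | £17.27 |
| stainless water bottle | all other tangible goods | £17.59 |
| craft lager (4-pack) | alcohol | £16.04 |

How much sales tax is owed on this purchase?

Noise-cancelling headphones £365.59: electronics → 10% + 1% surcharge = 11% → £40.21
Wireless earbuds £97.41: electronics → 10% → £9.74
Laptop £1247.53: electronics → 10% + 1% surcharge = 11% → £137.23
Smartwatch £124.10: electronics → 10% → £12.41
AA batteries (8-pack) £9.47: all other tangible goods → 4.75% → £0.45
Sparkling wine £27.25: alcohol → 11% → £3.00
Laundry detergent £11.18: all other tangible goods → 4.75% → £0.53
Bottle of gin (750 mL) £35.67: alcohol → 11% → £3.92
Bottle of merlot £17.27: alcohol → 11% → £1.90
Stainless water bottle £17.59: all other tangible goods → 4.75% → £0.84
Craft lager (4-pack) £16.04: alcohol → 11% → £1.76
Total tax = £40.21 + £9.74 + £137.23 + £12.41 + £0.45 + £3.00 + £0.53 + £3.92 + £1.90 + £0.84 + £1.76 = £211.99

£211.99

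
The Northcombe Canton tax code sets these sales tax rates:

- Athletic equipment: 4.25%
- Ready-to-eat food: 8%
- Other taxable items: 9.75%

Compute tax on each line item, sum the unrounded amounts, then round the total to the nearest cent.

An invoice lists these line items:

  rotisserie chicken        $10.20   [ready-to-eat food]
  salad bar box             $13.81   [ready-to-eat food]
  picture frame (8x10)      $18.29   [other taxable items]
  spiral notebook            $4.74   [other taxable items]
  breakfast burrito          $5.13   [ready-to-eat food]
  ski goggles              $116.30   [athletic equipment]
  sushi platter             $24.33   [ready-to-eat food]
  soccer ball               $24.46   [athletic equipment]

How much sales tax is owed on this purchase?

$12.51

Rotisserie chicken $10.20: ready-to-eat food → 8% → $0.816
Salad bar box $13.81: ready-to-eat food → 8% → $1.1048
Picture frame (8x10) $18.29: other taxable items → 9.75% → $1.783275
Spiral notebook $4.74: other taxable items → 9.75% → $0.46215
Breakfast burrito $5.13: ready-to-eat food → 8% → $0.4104
Ski goggles $116.30: athletic equipment → 4.25% → $4.94275
Sushi platter $24.33: ready-to-eat food → 8% → $1.9464
Soccer ball $24.46: athletic equipment → 4.25% → $1.03955
Unrounded tax sum = $12.505325 → $12.51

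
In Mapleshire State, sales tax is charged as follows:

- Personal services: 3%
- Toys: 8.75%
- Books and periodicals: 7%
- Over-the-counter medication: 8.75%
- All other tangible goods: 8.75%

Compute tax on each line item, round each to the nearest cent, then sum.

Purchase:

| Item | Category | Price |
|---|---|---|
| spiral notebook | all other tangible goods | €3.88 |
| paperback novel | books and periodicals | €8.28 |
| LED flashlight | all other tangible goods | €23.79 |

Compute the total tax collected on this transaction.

€3.00

Spiral notebook €3.88: all other tangible goods → 8.75% → €0.34
Paperback novel €8.28: books and periodicals → 7% → €0.58
LED flashlight €23.79: all other tangible goods → 8.75% → €2.08
Total tax = €0.34 + €0.58 + €2.08 = €3.00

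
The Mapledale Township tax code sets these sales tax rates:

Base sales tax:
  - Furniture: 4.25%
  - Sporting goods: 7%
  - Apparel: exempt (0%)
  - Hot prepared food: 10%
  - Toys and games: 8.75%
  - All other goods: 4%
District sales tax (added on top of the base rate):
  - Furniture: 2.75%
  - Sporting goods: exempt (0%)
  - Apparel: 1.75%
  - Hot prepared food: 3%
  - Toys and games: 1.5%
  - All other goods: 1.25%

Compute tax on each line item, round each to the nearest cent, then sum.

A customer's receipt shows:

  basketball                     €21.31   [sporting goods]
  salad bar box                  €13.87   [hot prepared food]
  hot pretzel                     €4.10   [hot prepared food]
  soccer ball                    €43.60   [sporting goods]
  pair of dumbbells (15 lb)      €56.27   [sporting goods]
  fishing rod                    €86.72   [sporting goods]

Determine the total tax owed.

Basketball €21.31: sporting goods → 7% + 0% district = 7% → €1.49
Salad bar box €13.87: hot prepared food → 10% + 3% district = 13% → €1.80
Hot pretzel €4.10: hot prepared food → 10% + 3% district = 13% → €0.53
Soccer ball €43.60: sporting goods → 7% + 0% district = 7% → €3.05
Pair of dumbbells (15 lb) €56.27: sporting goods → 7% + 0% district = 7% → €3.94
Fishing rod €86.72: sporting goods → 7% + 0% district = 7% → €6.07
Total tax = €1.49 + €1.80 + €0.53 + €3.05 + €3.94 + €6.07 = €16.88

€16.88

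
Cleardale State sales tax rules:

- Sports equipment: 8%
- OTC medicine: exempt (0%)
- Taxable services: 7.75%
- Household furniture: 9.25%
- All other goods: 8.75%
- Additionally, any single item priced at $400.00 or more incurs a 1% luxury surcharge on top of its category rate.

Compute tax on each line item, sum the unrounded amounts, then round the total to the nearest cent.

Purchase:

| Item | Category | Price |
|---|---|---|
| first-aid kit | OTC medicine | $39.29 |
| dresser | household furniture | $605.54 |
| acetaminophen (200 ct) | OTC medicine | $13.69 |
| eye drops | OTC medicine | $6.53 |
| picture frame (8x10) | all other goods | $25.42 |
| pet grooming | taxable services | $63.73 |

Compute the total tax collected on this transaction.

First-aid kit $39.29: OTC medicine → 0% → $0.00
Dresser $605.54: household furniture → 9.25% + 1% surcharge = 10.25% → $62.06785
Acetaminophen (200 ct) $13.69: OTC medicine → 0% → $0.00
Eye drops $6.53: OTC medicine → 0% → $0.00
Picture frame (8x10) $25.42: all other goods → 8.75% → $2.22425
Pet grooming $63.73: taxable services → 7.75% → $4.939075
Unrounded tax sum = $69.231175 → $69.23

$69.23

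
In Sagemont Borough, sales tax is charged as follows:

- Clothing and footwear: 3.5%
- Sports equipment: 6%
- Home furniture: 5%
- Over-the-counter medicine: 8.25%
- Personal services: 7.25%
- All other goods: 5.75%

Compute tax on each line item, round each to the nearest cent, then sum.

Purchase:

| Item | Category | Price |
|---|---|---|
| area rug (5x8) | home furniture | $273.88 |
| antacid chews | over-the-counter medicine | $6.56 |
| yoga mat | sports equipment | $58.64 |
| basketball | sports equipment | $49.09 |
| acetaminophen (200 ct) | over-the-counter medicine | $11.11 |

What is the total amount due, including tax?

Area rug (5x8) $273.88: home furniture → 5% → $13.69
Antacid chews $6.56: over-the-counter medicine → 8.25% → $0.54
Yoga mat $58.64: sports equipment → 6% → $3.52
Basketball $49.09: sports equipment → 6% → $2.95
Acetaminophen (200 ct) $11.11: over-the-counter medicine → 8.25% → $0.92
Subtotal = $399.28; tax = $21.62; total due = $420.90

$420.90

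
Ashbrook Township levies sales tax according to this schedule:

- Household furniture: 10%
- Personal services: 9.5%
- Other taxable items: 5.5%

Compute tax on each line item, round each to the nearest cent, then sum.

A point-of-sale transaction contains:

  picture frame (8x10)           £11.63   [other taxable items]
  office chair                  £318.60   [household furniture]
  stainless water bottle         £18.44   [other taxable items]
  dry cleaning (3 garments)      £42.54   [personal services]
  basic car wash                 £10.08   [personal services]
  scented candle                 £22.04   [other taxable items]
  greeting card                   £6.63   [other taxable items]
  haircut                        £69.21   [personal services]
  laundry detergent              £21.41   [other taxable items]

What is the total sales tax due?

Picture frame (8x10) £11.63: other taxable items → 5.5% → £0.64
Office chair £318.60: household furniture → 10% → £31.86
Stainless water bottle £18.44: other taxable items → 5.5% → £1.01
Dry cleaning (3 garments) £42.54: personal services → 9.5% → £4.04
Basic car wash £10.08: personal services → 9.5% → £0.96
Scented candle £22.04: other taxable items → 5.5% → £1.21
Greeting card £6.63: other taxable items → 5.5% → £0.36
Haircut £69.21: personal services → 9.5% → £6.57
Laundry detergent £21.41: other taxable items → 5.5% → £1.18
Total tax = £0.64 + £31.86 + £1.01 + £4.04 + £0.96 + £1.21 + £0.36 + £6.57 + £1.18 = £47.83

£47.83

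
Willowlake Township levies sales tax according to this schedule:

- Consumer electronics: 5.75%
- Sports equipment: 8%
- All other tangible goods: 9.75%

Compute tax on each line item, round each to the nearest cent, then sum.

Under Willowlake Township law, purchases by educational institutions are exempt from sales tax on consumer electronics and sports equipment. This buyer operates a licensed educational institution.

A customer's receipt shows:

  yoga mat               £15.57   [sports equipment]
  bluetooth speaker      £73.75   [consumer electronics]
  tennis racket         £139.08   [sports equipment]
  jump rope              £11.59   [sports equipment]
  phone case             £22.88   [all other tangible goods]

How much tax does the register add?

£2.23

Yoga mat £15.57: sports equipment, buyer-exempt → 0% → £0.00
Bluetooth speaker £73.75: consumer electronics, buyer-exempt → 0% → £0.00
Tennis racket £139.08: sports equipment, buyer-exempt → 0% → £0.00
Jump rope £11.59: sports equipment, buyer-exempt → 0% → £0.00
Phone case £22.88: all other tangible goods → 9.75% → £2.23
Total tax = £2.23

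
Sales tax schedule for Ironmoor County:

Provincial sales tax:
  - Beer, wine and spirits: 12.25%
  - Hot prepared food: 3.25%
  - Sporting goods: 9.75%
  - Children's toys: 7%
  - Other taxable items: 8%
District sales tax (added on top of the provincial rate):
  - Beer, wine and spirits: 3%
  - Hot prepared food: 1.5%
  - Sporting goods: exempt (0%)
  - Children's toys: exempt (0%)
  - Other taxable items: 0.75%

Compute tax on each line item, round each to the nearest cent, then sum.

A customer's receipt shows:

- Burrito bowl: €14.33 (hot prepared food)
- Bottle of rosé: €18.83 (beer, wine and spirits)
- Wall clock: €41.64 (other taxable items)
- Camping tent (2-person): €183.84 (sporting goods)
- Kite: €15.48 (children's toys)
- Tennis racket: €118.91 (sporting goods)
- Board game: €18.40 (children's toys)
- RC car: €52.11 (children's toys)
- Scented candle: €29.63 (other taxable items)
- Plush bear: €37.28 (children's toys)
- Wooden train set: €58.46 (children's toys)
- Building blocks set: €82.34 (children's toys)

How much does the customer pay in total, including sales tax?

Burrito bowl €14.33: hot prepared food → 3.25% + 1.5% district = 4.75% → €0.68
Bottle of rosé €18.83: beer, wine and spirits → 12.25% + 3% district = 15.25% → €2.87
Wall clock €41.64: other taxable items → 8% + 0.75% district = 8.75% → €3.64
Camping tent (2-person) €183.84: sporting goods → 9.75% + 0% district = 9.75% → €17.92
Kite €15.48: children's toys → 7% + 0% district = 7% → €1.08
Tennis racket €118.91: sporting goods → 9.75% + 0% district = 9.75% → €11.59
Board game €18.40: children's toys → 7% + 0% district = 7% → €1.29
RC car €52.11: children's toys → 7% + 0% district = 7% → €3.65
Scented candle €29.63: other taxable items → 8% + 0.75% district = 8.75% → €2.59
Plush bear €37.28: children's toys → 7% + 0% district = 7% → €2.61
Wooden train set €58.46: children's toys → 7% + 0% district = 7% → €4.09
Building blocks set €82.34: children's toys → 7% + 0% district = 7% → €5.76
Subtotal = €671.25; tax = €57.77; total due = €729.02

€729.02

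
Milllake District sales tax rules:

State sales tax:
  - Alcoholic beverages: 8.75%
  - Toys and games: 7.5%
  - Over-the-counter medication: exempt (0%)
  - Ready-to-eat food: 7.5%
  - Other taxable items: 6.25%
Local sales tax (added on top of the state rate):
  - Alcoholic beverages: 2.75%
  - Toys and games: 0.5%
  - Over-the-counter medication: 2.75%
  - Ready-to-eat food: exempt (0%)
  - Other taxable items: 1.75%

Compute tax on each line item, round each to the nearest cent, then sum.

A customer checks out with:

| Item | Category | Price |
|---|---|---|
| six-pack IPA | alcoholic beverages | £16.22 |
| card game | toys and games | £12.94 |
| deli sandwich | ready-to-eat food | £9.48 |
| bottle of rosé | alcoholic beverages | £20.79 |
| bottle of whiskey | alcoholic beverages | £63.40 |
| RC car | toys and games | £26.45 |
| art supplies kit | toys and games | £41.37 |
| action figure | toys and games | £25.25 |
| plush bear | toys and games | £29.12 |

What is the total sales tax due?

£23.08

Six-pack IPA £16.22: alcoholic beverages → 8.75% + 2.75% local = 11.5% → £1.87
Card game £12.94: toys and games → 7.5% + 0.5% local = 8% → £1.04
Deli sandwich £9.48: ready-to-eat food → 7.5% + 0% local = 7.5% → £0.71
Bottle of rosé £20.79: alcoholic beverages → 8.75% + 2.75% local = 11.5% → £2.39
Bottle of whiskey £63.40: alcoholic beverages → 8.75% + 2.75% local = 11.5% → £7.29
RC car £26.45: toys and games → 7.5% + 0.5% local = 8% → £2.12
Art supplies kit £41.37: toys and games → 7.5% + 0.5% local = 8% → £3.31
Action figure £25.25: toys and games → 7.5% + 0.5% local = 8% → £2.02
Plush bear £29.12: toys and games → 7.5% + 0.5% local = 8% → £2.33
Total tax = £1.87 + £1.04 + £0.71 + £2.39 + £7.29 + £2.12 + £3.31 + £2.02 + £2.33 = £23.08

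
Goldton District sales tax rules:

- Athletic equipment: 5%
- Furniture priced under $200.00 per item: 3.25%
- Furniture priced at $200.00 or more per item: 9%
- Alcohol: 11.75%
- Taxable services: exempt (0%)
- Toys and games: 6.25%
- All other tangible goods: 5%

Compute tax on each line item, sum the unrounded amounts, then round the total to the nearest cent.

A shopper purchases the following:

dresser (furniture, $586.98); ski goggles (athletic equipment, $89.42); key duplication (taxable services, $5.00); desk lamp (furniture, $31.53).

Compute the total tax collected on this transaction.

Dresser $586.98: furniture, $200.00 or more → 9% → $52.8282
Ski goggles $89.42: athletic equipment → 5% → $4.471
Key duplication $5.00: taxable services → 0% → $0.00
Desk lamp $31.53: furniture, under $200.00 → 3.25% → $1.024725
Unrounded tax sum = $58.323925 → $58.32

$58.32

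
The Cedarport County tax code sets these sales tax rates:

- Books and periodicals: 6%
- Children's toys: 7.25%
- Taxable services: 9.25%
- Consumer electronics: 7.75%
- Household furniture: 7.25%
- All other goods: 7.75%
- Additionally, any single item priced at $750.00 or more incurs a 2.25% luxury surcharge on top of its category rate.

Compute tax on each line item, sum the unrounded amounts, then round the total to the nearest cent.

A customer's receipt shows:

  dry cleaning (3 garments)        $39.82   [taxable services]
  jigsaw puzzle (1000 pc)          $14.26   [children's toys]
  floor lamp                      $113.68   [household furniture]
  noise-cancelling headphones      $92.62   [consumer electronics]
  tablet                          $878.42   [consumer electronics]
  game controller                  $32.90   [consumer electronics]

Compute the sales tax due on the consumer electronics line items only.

Noise-cancelling headphones $92.62: consumer electronics → 7.75% → $7.17805
Tablet $878.42: consumer electronics → 7.75% + 2.25% surcharge = 10% → $87.842
Game controller $32.90: consumer electronics → 7.75% → $2.54975
Tax on consumer electronics: unrounded sum = $97.5698 → $97.57

$97.57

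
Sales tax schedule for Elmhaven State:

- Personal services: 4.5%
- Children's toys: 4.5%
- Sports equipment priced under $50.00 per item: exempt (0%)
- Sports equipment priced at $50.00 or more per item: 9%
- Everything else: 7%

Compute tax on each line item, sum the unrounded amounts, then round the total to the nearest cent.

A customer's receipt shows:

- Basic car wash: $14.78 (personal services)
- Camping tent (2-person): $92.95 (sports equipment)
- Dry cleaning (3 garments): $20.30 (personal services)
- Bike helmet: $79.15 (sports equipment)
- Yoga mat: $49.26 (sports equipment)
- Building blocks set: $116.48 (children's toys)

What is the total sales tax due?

Basic car wash $14.78: personal services → 4.5% → $0.6651
Camping tent (2-person) $92.95: sports equipment, $50.00 or more → 9% → $8.3655
Dry cleaning (3 garments) $20.30: personal services → 4.5% → $0.9135
Bike helmet $79.15: sports equipment, $50.00 or more → 9% → $7.1235
Yoga mat $49.26: sports equipment, under $50.00 → 0% → $0.00
Building blocks set $116.48: children's toys → 4.5% → $5.2416
Unrounded tax sum = $22.3092 → $22.31

$22.31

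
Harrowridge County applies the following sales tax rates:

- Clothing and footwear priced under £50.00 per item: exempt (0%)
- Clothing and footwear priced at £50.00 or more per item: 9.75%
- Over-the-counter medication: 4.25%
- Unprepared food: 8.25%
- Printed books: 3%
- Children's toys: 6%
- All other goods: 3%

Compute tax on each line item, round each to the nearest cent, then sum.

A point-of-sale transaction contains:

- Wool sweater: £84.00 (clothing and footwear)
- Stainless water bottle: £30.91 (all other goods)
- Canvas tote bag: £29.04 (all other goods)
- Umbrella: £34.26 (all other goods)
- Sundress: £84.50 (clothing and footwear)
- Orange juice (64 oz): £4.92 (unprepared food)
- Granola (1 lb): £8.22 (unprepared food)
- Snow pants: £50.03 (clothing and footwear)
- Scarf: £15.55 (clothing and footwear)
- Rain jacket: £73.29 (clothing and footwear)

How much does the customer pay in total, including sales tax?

Wool sweater £84.00: clothing and footwear, £50.00 or more → 9.75% → £8.19
Stainless water bottle £30.91: all other goods → 3% → £0.93
Canvas tote bag £29.04: all other goods → 3% → £0.87
Umbrella £34.26: all other goods → 3% → £1.03
Sundress £84.50: clothing and footwear, £50.00 or more → 9.75% → £8.24
Orange juice (64 oz) £4.92: unprepared food → 8.25% → £0.41
Granola (1 lb) £8.22: unprepared food → 8.25% → £0.68
Snow pants £50.03: clothing and footwear, £50.00 or more → 9.75% → £4.88
Scarf £15.55: clothing and footwear, under £50.00 → 0% → £0.00
Rain jacket £73.29: clothing and footwear, £50.00 or more → 9.75% → £7.15
Subtotal = £414.72; tax = £32.38; total due = £447.10

£447.10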